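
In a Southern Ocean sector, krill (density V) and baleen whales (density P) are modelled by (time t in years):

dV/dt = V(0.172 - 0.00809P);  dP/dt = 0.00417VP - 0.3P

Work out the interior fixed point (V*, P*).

Set dP/dt = 0 with P > 0: 0.00417V - 0.3 = 0, so V* = 0.3/0.00417 = 71.9.
Set dV/dt = 0 with V > 0: 0.172 - 0.00809P = 0, so P* = 0.172/0.00809 = 21.3.

V* ≈ 71.9, P* ≈ 21.3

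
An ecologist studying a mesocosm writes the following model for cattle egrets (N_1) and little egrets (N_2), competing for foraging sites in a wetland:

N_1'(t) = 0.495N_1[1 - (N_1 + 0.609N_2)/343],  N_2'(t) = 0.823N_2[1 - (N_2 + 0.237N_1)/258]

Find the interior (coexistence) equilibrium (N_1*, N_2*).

N_1* ≈ 217, N_2* ≈ 207

Setting both brackets to zero gives the nullclines N_1 + 0.609N_2 = 343 and 0.237N_1 + N_2 = 258.
Substituting N_2 = 258 - 0.237N_1 into the first: N_1(1 - 0.609·0.237) = 343 - 0.609·258.
So N_1* = 186/0.856 = 217, and then N_2* = 258 - 0.237·217 = 207.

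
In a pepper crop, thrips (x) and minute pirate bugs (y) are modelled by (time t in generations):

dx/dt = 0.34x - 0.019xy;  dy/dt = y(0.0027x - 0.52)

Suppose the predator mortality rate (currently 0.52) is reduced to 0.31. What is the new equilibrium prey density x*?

At the interior fixed point, setting dy/dt = 0 with y > 0 fixes x* = (predator death rate)/(xy coefficient) — independent of the other coefficients.
With the change, x* = 0.31/0.0027 = 115; it falls from 193.

x* ≈ 115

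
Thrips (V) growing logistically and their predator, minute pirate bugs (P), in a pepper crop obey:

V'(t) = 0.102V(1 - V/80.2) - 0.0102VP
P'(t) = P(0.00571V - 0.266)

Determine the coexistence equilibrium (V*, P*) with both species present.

V* ≈ 46.6, P* ≈ 4.19

From dP/dt = 0 with P > 0: 0.00571V* = 0.266, so V* = 46.6.
Substitute into dV/dt = 0: 0.102(1 - 46.6/80.2) = 0.0102P*.
The bracket is 0.419, giving P* = 0.0428/0.0102 = 4.19.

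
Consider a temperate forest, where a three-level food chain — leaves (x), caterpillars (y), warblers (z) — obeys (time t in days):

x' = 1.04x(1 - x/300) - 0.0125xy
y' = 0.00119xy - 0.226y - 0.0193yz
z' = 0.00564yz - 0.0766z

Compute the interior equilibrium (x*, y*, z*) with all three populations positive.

From dz/dt = 0: 0.00564y* = 0.0766, so y* = 13.6.
From dx/dt = 0: 1.04(1 - x*/300) = 0.0125·13.6, giving x* = 300·(1 - 0.163) = 251.
From dy/dt = 0: 0.00119·251 - 0.226 = 0.0193z*, so z* = 0.0727/0.0193 = 3.77.

x* ≈ 251, y* ≈ 13.6, z* ≈ 3.77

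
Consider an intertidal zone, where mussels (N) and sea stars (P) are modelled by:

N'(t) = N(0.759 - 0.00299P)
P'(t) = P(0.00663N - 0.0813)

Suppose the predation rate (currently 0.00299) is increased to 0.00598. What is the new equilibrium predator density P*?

At the interior fixed point, setting dN/dt = 0 with N > 0 fixes P* = (prey growth rate)/(NP coefficient) — independent of the other coefficients.
With the change, P* = 0.759/0.00598 = 127; it falls from 254.

P* ≈ 127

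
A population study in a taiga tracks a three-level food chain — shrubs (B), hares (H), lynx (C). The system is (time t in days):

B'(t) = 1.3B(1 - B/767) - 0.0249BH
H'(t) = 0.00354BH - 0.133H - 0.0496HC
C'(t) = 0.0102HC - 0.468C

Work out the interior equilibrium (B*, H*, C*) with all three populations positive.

B* ≈ 92.9, H* ≈ 45.9, C* ≈ 3.95

From dC/dt = 0: 0.0102H* = 0.468, so H* = 45.9.
From dB/dt = 0: 1.3(1 - B*/767) = 0.0249·45.9, giving B* = 767·(1 - 0.879) = 92.9.
From dH/dt = 0: 0.00354·92.9 - 0.133 = 0.0496C*, so C* = 0.196/0.0496 = 3.95.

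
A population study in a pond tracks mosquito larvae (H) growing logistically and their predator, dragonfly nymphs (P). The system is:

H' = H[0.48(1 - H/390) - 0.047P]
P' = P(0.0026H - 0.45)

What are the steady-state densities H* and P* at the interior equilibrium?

H* ≈ 173, P* ≈ 5.68

From dP/dt = 0 with P > 0: 0.0026H* = 0.45, so H* = 173.
Substitute into dH/dt = 0: 0.48(1 - 173/390) = 0.047P*.
The bracket is 0.556, giving P* = 0.267/0.047 = 5.68.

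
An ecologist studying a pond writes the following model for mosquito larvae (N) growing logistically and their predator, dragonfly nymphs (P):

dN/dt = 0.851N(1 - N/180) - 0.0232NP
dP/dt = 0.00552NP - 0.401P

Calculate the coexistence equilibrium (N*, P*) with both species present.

From dP/dt = 0 with P > 0: 0.00552N* = 0.401, so N* = 72.6.
Substitute into dN/dt = 0: 0.851(1 - 72.6/180) = 0.0232P*.
The bracket is 0.596, giving P* = 0.508/0.0232 = 21.9.

N* ≈ 72.6, P* ≈ 21.9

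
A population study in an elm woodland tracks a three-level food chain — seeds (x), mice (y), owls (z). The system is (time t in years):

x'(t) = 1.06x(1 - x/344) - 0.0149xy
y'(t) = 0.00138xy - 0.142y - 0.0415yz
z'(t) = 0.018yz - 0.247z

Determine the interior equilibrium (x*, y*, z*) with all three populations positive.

x* ≈ 278, y* ≈ 13.7, z* ≈ 5.81

From dz/dt = 0: 0.018y* = 0.247, so y* = 13.7.
From dx/dt = 0: 1.06(1 - x*/344) = 0.0149·13.7, giving x* = 344·(1 - 0.193) = 278.
From dy/dt = 0: 0.00138·278 - 0.142 = 0.0415z*, so z* = 0.241/0.0415 = 5.81.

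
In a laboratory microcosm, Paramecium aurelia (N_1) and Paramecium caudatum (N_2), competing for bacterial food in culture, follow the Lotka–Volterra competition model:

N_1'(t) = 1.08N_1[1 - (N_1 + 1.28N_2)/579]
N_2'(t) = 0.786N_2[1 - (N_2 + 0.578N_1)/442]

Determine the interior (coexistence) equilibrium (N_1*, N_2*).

Setting both brackets to zero gives the nullclines N_1 + 1.28N_2 = 579 and 0.578N_1 + N_2 = 442.
Substituting N_2 = 442 - 0.578N_1 into the first: N_1(1 - 1.28·0.578) = 579 - 1.28·442.
So N_1* = 13.2/0.26 = 50.9, and then N_2* = 442 - 0.578·50.9 = 413.

N_1* ≈ 50.9, N_2* ≈ 413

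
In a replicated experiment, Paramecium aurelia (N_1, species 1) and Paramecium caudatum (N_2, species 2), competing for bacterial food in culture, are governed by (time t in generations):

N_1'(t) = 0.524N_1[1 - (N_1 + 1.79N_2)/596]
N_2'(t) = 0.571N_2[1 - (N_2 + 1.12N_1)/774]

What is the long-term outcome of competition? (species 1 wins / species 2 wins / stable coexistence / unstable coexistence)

species 2 excludes species 1

Compare the nullcline intercepts: K1/α12 = 596/1.79 = 333 < K2 = 774; K2/α21 = 774/1.12 = 691 > K1 = 596.
Since the inequalities point opposite ways, species 2 can invade but species 1 cannot.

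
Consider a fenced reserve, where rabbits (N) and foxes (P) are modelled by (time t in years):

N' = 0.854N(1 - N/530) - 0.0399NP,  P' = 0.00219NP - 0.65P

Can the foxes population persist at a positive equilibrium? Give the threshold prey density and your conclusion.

Threshold N = 297; K > 297, so yes, the predator persists.

The predator equation gives dP/dt > 0 only when N > 0.65/0.00219 = 297.
Without the predator, N → K = 530. Since 530 > 297, the predator can invade and persist.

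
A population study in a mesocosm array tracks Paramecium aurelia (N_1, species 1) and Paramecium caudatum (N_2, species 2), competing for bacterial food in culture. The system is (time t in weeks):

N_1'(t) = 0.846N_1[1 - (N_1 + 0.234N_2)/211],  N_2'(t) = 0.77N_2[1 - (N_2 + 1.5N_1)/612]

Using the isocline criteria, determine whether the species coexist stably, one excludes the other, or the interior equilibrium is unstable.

Compare the nullcline intercepts: K1/α12 = 211/0.234 = 902 > K2 = 612; K2/α21 = 612/1.5 = 408 > K1 = 211.
Since both inequalities hold, each species can invade when rare, so the interior equilibrium is stable.

stable coexistence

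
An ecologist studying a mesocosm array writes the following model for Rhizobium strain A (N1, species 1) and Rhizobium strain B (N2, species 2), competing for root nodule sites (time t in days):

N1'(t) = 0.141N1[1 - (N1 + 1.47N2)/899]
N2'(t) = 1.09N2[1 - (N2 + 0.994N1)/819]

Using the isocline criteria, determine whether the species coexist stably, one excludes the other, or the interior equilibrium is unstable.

Compare the nullcline intercepts: K1/α12 = 899/1.47 = 612 < K2 = 819; K2/α21 = 819/0.994 = 824 < K1 = 899.
Since both are reversed, neither can invade when rare; the interior point is a saddle.

unstable coexistence (outcome depends on initial conditions)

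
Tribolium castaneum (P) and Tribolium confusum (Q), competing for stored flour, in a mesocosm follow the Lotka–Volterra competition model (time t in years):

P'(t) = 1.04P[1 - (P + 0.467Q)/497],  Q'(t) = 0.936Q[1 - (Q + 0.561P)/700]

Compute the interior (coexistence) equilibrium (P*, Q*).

P* ≈ 230, Q* ≈ 571

Setting both brackets to zero gives the nullclines P + 0.467Q = 497 and 0.561P + Q = 700.
Substituting Q = 700 - 0.561P into the first: P(1 - 0.467·0.561) = 497 - 0.467·700.
So P* = 170/0.738 = 230, and then Q* = 700 - 0.561·230 = 571.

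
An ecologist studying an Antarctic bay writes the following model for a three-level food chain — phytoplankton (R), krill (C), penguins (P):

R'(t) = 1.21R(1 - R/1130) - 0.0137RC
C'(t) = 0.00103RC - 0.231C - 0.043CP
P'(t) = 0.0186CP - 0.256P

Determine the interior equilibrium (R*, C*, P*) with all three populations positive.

From dP/dt = 0: 0.0186C* = 0.256, so C* = 13.8.
From dR/dt = 0: 1.21(1 - R*/1130) = 0.0137·13.8, giving R* = 1130·(1 - 0.156) = 954.
From dC/dt = 0: 0.00103·954 - 0.231 = 0.043P*, so P* = 0.752/0.043 = 17.5.

R* ≈ 954, C* ≈ 13.8, P* ≈ 17.5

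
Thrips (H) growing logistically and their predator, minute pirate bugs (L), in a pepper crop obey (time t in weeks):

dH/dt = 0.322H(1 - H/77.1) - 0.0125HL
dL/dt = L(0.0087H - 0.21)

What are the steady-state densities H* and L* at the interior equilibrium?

From dL/dt = 0 with L > 0: 0.0087H* = 0.21, so H* = 24.1.
Substitute into dH/dt = 0: 0.322(1 - 24.1/77.1) = 0.0125L*.
The bracket is 0.687, giving L* = 0.221/0.0125 = 17.7.

H* ≈ 24.1, L* ≈ 17.7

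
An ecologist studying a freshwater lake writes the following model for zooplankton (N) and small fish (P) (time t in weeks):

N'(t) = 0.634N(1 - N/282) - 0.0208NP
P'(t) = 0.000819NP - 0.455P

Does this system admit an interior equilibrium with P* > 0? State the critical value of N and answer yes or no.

The predator equation gives dP/dt > 0 only when N > 0.455/0.000819 = 556.
Without the predator, N → K = 282. Since 282 < 556, the predator cannot invade.

Threshold N = 556; K < 556, so no, the predator goes extinct.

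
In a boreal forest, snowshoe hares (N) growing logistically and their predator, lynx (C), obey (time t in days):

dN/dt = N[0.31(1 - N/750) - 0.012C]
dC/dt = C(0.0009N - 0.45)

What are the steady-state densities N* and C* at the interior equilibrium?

From dC/dt = 0 with C > 0: 0.0009N* = 0.45, so N* = 500.
Substitute into dN/dt = 0: 0.31(1 - 500/750) = 0.012C*.
The bracket is 0.333, giving C* = 0.103/0.012 = 8.61.

N* ≈ 500, C* ≈ 8.61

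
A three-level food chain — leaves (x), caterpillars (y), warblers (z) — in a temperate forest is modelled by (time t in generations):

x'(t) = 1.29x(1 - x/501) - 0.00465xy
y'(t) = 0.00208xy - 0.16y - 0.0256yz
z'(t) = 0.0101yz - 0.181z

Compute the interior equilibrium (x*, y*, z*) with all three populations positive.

x* ≈ 469, y* ≈ 17.9, z* ≈ 31.8

From dz/dt = 0: 0.0101y* = 0.181, so y* = 17.9.
From dx/dt = 0: 1.29(1 - x*/501) = 0.00465·17.9, giving x* = 501·(1 - 0.0646) = 469.
From dy/dt = 0: 0.00208·469 - 0.16 = 0.0256z*, so z* = 0.815/0.0256 = 31.8.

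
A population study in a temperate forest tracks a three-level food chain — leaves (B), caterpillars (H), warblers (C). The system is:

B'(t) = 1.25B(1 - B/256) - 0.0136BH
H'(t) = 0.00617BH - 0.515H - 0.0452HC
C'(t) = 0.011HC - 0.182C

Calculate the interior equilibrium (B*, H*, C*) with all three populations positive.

From dC/dt = 0: 0.011H* = 0.182, so H* = 16.5.
From dB/dt = 0: 1.25(1 - B*/256) = 0.0136·16.5, giving B* = 256·(1 - 0.18) = 210.
From dH/dt = 0: 0.00617·210 - 0.515 = 0.0452C*, so C* = 0.78/0.0452 = 17.3.

B* ≈ 210, H* ≈ 16.5, C* ≈ 17.3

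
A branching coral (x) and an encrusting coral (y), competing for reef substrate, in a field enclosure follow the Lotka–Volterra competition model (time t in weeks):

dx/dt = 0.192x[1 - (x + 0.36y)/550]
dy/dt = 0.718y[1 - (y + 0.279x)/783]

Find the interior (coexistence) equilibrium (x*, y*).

x* ≈ 298, y* ≈ 700

Setting both brackets to zero gives the nullclines x + 0.36y = 550 and 0.279x + y = 783.
Substituting y = 783 - 0.279x into the first: x(1 - 0.36·0.279) = 550 - 0.36·783.
So x* = 268/0.9 = 298, and then y* = 783 - 0.279·298 = 700.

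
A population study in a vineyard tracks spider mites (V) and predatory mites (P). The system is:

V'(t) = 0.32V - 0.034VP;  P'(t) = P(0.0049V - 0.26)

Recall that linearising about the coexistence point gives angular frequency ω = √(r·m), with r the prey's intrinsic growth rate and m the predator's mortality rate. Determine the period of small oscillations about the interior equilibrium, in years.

Here r = 0.32 and m = 0.26, so r·m = 0.0832.
ω = √0.0832 = 0.288 per year, hence T = 2π/ω ≈ 21.8 years.

T ≈ 21.8 years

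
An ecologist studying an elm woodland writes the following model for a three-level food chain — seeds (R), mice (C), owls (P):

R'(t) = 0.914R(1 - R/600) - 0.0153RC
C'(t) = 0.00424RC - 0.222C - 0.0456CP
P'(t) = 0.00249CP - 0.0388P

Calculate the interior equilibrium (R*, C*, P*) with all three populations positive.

R* ≈ 443, C* ≈ 15.6, P* ≈ 36.4

From dP/dt = 0: 0.00249C* = 0.0388, so C* = 15.6.
From dR/dt = 0: 0.914(1 - R*/600) = 0.0153·15.6, giving R* = 600·(1 - 0.261) = 443.
From dC/dt = 0: 0.00424·443 - 0.222 = 0.0456P*, so P* = 1.66/0.0456 = 36.4.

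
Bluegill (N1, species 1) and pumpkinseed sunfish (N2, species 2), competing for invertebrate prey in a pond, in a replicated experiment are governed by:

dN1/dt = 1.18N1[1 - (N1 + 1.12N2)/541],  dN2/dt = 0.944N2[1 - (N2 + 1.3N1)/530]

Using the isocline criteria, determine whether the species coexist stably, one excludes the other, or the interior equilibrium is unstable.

Compare the nullcline intercepts: K1/α12 = 541/1.12 = 483 < K2 = 530; K2/α21 = 530/1.3 = 408 < K1 = 541.
Since both are reversed, neither can invade when rare; the interior point is a saddle.

unstable coexistence (outcome depends on initial conditions)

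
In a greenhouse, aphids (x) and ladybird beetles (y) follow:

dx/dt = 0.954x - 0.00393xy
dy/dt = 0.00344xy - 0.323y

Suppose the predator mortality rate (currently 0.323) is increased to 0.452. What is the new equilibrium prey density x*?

At the interior fixed point, setting dy/dt = 0 with y > 0 fixes x* = (predator death rate)/(xy coefficient) — independent of the other coefficients.
With the change, x* = 0.452/0.00344 = 131; it rises from 93.9.

x* ≈ 131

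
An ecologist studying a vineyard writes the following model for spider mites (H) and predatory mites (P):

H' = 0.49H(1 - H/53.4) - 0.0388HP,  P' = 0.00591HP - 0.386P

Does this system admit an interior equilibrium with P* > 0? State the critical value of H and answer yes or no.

Threshold H = 65.3; K < 65.3, so no, the predator goes extinct.

The predator equation gives dP/dt > 0 only when H > 0.386/0.00591 = 65.3.
Without the predator, H → K = 53.4. Since 53.4 < 65.3, the predator cannot invade.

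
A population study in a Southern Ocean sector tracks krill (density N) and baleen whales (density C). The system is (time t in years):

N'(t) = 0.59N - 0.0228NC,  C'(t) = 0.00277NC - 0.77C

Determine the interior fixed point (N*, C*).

Set dC/dt = 0 with C > 0: 0.00277N - 0.77 = 0, so N* = 0.77/0.00277 = 278.
Set dN/dt = 0 with N > 0: 0.59 - 0.0228C = 0, so C* = 0.59/0.0228 = 25.9.

N* ≈ 278, C* ≈ 25.9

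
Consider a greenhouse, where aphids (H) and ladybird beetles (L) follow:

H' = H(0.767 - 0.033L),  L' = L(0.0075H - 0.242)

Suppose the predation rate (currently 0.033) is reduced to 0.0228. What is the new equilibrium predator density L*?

L* ≈ 33.6

At the interior fixed point, setting dH/dt = 0 with H > 0 fixes L* = (prey growth rate)/(HL coefficient) — independent of the other coefficients.
With the change, L* = 0.767/0.0228 = 33.6; it rises from 23.2.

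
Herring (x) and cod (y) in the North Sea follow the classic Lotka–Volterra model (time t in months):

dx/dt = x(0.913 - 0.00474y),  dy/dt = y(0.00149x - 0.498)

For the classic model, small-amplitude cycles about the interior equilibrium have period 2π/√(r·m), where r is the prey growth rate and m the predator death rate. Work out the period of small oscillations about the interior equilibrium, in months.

T ≈ 9.32 months

Here r = 0.913 and m = 0.498, so r·m = 0.455.
ω = √0.455 = 0.674 per month, hence T = 2π/ω ≈ 9.32 months.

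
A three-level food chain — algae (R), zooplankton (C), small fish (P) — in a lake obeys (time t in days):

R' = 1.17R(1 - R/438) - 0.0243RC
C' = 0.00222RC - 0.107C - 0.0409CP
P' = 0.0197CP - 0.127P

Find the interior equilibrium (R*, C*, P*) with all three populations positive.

From dP/dt = 0: 0.0197C* = 0.127, so C* = 6.45.
From dR/dt = 0: 1.17(1 - R*/438) = 0.0243·6.45, giving R* = 438·(1 - 0.134) = 379.
From dC/dt = 0: 0.00222·379 - 0.107 = 0.0409P*, so P* = 0.735/0.0409 = 18.

R* ≈ 379, C* ≈ 6.45, P* ≈ 18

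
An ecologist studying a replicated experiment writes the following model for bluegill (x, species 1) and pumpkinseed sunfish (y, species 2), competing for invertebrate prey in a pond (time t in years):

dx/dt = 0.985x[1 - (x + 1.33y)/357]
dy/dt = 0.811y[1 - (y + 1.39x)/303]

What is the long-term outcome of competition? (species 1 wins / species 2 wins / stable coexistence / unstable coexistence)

unstable coexistence (outcome depends on initial conditions)

Compare the nullcline intercepts: K1/α12 = 357/1.33 = 268 < K2 = 303; K2/α21 = 303/1.39 = 218 < K1 = 357.
Since both are reversed, neither can invade when rare; the interior point is a saddle.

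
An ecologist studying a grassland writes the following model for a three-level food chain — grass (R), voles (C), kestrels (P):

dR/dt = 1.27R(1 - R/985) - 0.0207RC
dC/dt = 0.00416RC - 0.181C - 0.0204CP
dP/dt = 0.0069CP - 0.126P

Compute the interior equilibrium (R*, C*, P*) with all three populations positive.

From dP/dt = 0: 0.0069C* = 0.126, so C* = 18.3.
From dR/dt = 0: 1.27(1 - R*/985) = 0.0207·18.3, giving R* = 985·(1 - 0.298) = 692.
From dC/dt = 0: 0.00416·692 - 0.181 = 0.0204P*, so P* = 2.7/0.0204 = 132.

R* ≈ 692, C* ≈ 18.3, P* ≈ 132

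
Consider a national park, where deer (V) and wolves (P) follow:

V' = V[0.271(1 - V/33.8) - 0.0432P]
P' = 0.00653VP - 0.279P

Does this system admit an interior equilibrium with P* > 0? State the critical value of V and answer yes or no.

Threshold V = 42.7; K < 42.7, so no, the predator goes extinct.

The predator equation gives dP/dt > 0 only when V > 0.279/0.00653 = 42.7.
Without the predator, V → K = 33.8. Since 33.8 < 42.7, the predator cannot invade.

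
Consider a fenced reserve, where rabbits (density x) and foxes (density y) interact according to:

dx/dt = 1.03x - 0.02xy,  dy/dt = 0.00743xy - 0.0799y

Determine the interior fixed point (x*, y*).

x* ≈ 10.8, y* ≈ 51.5

Set dy/dt = 0 with y > 0: 0.00743x - 0.0799 = 0, so x* = 0.0799/0.00743 = 10.8.
Set dx/dt = 0 with x > 0: 1.03 - 0.02y = 0, so y* = 1.03/0.02 = 51.5.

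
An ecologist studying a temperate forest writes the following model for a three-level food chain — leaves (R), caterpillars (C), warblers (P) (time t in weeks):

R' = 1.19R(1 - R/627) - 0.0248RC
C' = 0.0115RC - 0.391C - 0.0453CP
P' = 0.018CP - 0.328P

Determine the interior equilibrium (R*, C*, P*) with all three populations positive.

From dP/dt = 0: 0.018C* = 0.328, so C* = 18.2.
From dR/dt = 0: 1.19(1 - R*/627) = 0.0248·18.2, giving R* = 627·(1 - 0.38) = 389.
From dC/dt = 0: 0.0115·389 - 0.391 = 0.0453P*, so P* = 4.08/0.0453 = 90.1.

R* ≈ 389, C* ≈ 18.2, P* ≈ 90.1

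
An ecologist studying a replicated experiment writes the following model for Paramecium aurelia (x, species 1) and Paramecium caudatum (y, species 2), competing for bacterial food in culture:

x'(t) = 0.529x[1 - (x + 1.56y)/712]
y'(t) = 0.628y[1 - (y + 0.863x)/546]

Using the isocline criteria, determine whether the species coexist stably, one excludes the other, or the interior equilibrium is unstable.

Compare the nullcline intercepts: K1/α12 = 712/1.56 = 456 < K2 = 546; K2/α21 = 546/0.863 = 633 < K1 = 712.
Since both are reversed, neither can invade when rare; the interior point is a saddle.

unstable coexistence (outcome depends on initial conditions)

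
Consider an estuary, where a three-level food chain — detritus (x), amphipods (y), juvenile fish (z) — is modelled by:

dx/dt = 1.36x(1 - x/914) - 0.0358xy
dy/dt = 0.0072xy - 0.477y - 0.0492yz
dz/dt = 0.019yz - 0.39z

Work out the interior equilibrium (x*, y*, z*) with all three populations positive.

From dz/dt = 0: 0.019y* = 0.39, so y* = 20.5.
From dx/dt = 0: 1.36(1 - x*/914) = 0.0358·20.5, giving x* = 914·(1 - 0.54) = 420.
From dy/dt = 0: 0.0072·420 - 0.477 = 0.0492z*, so z* = 2.55/0.0492 = 51.8.

x* ≈ 420, y* ≈ 20.5, z* ≈ 51.8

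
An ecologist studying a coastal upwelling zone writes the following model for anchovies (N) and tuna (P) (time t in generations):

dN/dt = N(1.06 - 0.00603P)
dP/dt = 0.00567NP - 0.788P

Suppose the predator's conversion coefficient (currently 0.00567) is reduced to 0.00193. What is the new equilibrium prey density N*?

N* ≈ 408

At the interior fixed point, setting dP/dt = 0 with P > 0 fixes N* = (predator death rate)/(NP coefficient) — independent of the other coefficients.
With the change, N* = 0.788/0.00193 = 408; it rises from 139.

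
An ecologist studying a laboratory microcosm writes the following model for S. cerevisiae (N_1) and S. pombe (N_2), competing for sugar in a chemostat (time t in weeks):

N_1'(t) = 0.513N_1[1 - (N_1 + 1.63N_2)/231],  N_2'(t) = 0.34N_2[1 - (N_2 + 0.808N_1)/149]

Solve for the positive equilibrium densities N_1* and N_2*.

Setting both brackets to zero gives the nullclines N_1 + 1.63N_2 = 231 and 0.808N_1 + N_2 = 149.
Substituting N_2 = 149 - 0.808N_1 into the first: N_1(1 - 1.63·0.808) = 231 - 1.63·149.
So N_1* = -11.9/-0.317 = 37.4, and then N_2* = 149 - 0.808·37.4 = 119.

N_1* ≈ 37.4, N_2* ≈ 119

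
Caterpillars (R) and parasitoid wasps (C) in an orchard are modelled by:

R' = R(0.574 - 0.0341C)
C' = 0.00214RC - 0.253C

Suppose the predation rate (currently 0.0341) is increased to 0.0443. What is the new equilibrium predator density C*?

C* ≈ 13

At the interior fixed point, setting dR/dt = 0 with R > 0 fixes C* = (prey growth rate)/(RC coefficient) — independent of the other coefficients.
With the change, C* = 0.574/0.0443 = 13; it falls from 16.8.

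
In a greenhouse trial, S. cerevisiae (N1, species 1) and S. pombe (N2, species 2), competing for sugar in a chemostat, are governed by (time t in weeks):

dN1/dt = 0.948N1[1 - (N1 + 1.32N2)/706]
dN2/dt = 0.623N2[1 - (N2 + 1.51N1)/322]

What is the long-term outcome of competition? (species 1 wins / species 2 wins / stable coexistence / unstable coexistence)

species 1 excludes species 2

Compare the nullcline intercepts: K1/α12 = 706/1.32 = 535 > K2 = 322; K2/α21 = 322/1.51 = 213 < K1 = 706.
Since the inequalities point opposite ways, species 1 can invade but species 2 cannot.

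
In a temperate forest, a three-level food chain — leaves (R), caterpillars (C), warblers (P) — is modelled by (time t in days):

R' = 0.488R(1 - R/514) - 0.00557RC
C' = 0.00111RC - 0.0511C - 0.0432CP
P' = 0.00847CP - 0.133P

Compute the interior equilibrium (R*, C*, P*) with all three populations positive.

From dP/dt = 0: 0.00847C* = 0.133, so C* = 15.7.
From dR/dt = 0: 0.488(1 - R*/514) = 0.00557·15.7, giving R* = 514·(1 - 0.179) = 422.
From dC/dt = 0: 0.00111·422 - 0.0511 = 0.0432P*, so P* = 0.417/0.0432 = 9.66.

R* ≈ 422, C* ≈ 15.7, P* ≈ 9.66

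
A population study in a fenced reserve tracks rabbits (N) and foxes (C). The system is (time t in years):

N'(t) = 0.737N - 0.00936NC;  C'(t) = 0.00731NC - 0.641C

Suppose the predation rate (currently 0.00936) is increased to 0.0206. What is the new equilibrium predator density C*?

C* ≈ 35.8

At the interior fixed point, setting dN/dt = 0 with N > 0 fixes C* = (prey growth rate)/(NC coefficient) — independent of the other coefficients.
With the change, C* = 0.737/0.0206 = 35.8; it falls from 78.7.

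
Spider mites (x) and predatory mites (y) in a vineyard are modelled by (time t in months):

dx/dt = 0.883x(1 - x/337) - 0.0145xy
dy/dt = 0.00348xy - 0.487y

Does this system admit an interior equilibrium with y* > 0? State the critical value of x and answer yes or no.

Threshold x = 140; K > 140, so yes, the predator persists.

The predator equation gives dy/dt > 0 only when x > 0.487/0.00348 = 140.
Without the predator, x → K = 337. Since 337 > 140, the predator can invade and persist.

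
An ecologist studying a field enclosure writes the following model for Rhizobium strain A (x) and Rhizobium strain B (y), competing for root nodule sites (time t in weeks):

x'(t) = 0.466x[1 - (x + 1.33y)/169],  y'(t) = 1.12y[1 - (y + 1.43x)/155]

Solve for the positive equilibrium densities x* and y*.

Setting both brackets to zero gives the nullclines x + 1.33y = 169 and 1.43x + y = 155.
Substituting y = 155 - 1.43x into the first: x(1 - 1.33·1.43) = 169 - 1.33·155.
So x* = -37.2/-0.902 = 41.2, and then y* = 155 - 1.43·41.2 = 96.1.

x* ≈ 41.2, y* ≈ 96.1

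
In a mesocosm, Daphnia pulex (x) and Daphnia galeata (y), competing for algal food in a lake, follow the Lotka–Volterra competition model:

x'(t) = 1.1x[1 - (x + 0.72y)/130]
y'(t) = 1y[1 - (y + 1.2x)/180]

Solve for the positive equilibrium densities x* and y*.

Setting both brackets to zero gives the nullclines x + 0.72y = 130 and 1.2x + y = 180.
Substituting y = 180 - 1.2x into the first: x(1 - 0.72·1.2) = 130 - 0.72·180.
So x* = 0.4/0.136 = 2.94, and then y* = 180 - 1.2·2.94 = 176.

x* ≈ 2.94, y* ≈ 176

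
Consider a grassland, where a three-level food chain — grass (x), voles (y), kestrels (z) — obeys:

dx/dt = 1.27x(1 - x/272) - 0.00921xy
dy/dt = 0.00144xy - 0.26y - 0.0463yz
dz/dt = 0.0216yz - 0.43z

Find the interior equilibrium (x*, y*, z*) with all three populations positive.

From dz/dt = 0: 0.0216y* = 0.43, so y* = 19.9.
From dx/dt = 0: 1.27(1 - x*/272) = 0.00921·19.9, giving x* = 272·(1 - 0.144) = 233.
From dy/dt = 0: 0.00144·233 - 0.26 = 0.0463z*, so z* = 0.0751/0.0463 = 1.62.

x* ≈ 233, y* ≈ 19.9, z* ≈ 1.62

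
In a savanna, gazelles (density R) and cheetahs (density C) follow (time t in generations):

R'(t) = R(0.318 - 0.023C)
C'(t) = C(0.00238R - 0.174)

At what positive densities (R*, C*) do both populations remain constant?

Set dC/dt = 0 with C > 0: 0.00238R - 0.174 = 0, so R* = 0.174/0.00238 = 73.1.
Set dR/dt = 0 with R > 0: 0.318 - 0.023C = 0, so C* = 0.318/0.023 = 13.8.

R* ≈ 73.1, C* ≈ 13.8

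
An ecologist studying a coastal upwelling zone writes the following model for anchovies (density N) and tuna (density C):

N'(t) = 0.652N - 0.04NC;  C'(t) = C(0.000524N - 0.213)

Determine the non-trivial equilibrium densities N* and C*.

N* ≈ 406, C* ≈ 16.3

Set dC/dt = 0 with C > 0: 0.000524N - 0.213 = 0, so N* = 0.213/0.000524 = 406.
Set dN/dt = 0 with N > 0: 0.652 - 0.04C = 0, so C* = 0.652/0.04 = 16.3.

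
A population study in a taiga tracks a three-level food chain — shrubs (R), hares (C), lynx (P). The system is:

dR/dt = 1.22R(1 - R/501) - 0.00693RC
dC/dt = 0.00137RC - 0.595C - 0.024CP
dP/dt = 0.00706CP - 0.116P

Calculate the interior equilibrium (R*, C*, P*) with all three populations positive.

R* ≈ 454, C* ≈ 16.4, P* ≈ 1.14

From dP/dt = 0: 0.00706C* = 0.116, so C* = 16.4.
From dR/dt = 0: 1.22(1 - R*/501) = 0.00693·16.4, giving R* = 501·(1 - 0.0933) = 454.
From dC/dt = 0: 0.00137·454 - 0.595 = 0.024P*, so P* = 0.0273/0.024 = 1.14.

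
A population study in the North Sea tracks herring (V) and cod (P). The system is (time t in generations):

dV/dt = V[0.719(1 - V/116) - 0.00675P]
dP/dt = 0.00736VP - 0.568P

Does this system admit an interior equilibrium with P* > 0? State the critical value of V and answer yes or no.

The predator equation gives dP/dt > 0 only when V > 0.568/0.00736 = 77.2.
Without the predator, V → K = 116. Since 116 > 77.2, the predator can invade and persist.

Threshold V = 77.2; K > 77.2, so yes, the predator persists.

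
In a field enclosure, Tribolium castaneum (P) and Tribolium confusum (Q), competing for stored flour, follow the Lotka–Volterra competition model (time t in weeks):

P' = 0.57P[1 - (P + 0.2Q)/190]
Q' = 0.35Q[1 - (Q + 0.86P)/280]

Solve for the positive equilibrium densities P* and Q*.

P* ≈ 162, Q* ≈ 141

Setting both brackets to zero gives the nullclines P + 0.2Q = 190 and 0.86P + Q = 280.
Substituting Q = 280 - 0.86P into the first: P(1 - 0.2·0.86) = 190 - 0.2·280.
So P* = 134/0.828 = 162, and then Q* = 280 - 0.86·162 = 141.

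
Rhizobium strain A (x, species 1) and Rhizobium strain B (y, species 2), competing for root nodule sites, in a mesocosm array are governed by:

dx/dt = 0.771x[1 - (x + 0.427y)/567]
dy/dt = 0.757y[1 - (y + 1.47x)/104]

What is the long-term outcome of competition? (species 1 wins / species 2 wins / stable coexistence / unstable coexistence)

Compare the nullcline intercepts: K1/α12 = 567/0.427 = 1330 > K2 = 104; K2/α21 = 104/1.47 = 70.7 < K1 = 567.
Since the inequalities point opposite ways, species 1 can invade but species 2 cannot.

species 1 excludes species 2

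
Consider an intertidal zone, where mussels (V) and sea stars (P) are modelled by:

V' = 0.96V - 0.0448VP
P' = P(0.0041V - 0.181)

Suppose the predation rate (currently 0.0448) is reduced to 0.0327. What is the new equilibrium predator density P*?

P* ≈ 29.4

At the interior fixed point, setting dV/dt = 0 with V > 0 fixes P* = (prey growth rate)/(VP coefficient) — independent of the other coefficients.
With the change, P* = 0.96/0.0327 = 29.4; it rises from 21.4.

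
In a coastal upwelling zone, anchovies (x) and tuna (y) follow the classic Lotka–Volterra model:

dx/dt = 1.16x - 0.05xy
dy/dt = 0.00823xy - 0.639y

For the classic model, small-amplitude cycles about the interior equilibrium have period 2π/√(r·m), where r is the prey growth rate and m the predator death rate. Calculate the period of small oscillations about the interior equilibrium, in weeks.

Here r = 1.16 and m = 0.639, so r·m = 0.741.
ω = √0.741 = 0.861 per week, hence T = 2π/ω ≈ 7.3 weeks.

T ≈ 7.3 weeks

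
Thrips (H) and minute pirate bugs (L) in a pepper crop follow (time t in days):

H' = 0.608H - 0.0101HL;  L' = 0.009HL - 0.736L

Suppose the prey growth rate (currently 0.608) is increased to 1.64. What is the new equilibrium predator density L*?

L* ≈ 162

At the interior fixed point, setting dH/dt = 0 with H > 0 fixes L* = (prey growth rate)/(HL coefficient) — independent of the other coefficients.
With the change, L* = 1.64/0.0101 = 162; it rises from 60.2.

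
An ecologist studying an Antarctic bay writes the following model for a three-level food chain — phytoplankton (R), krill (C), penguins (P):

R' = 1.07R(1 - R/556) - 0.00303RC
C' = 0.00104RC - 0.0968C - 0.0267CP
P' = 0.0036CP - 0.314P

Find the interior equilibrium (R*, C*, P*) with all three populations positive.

R* ≈ 419, C* ≈ 87.2, P* ≈ 12.7

From dP/dt = 0: 0.0036C* = 0.314, so C* = 87.2.
From dR/dt = 0: 1.07(1 - R*/556) = 0.00303·87.2, giving R* = 556·(1 - 0.247) = 419.
From dC/dt = 0: 0.00104·419 - 0.0968 = 0.0267P*, so P* = 0.339/0.0267 = 12.7.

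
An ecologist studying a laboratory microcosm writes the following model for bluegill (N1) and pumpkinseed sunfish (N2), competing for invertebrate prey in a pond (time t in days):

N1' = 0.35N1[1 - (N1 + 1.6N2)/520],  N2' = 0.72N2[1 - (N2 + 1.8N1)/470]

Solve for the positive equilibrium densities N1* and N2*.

Setting both brackets to zero gives the nullclines N1 + 1.6N2 = 520 and 1.8N1 + N2 = 470.
Substituting N2 = 470 - 1.8N1 into the first: N1(1 - 1.6·1.8) = 520 - 1.6·470.
So N1* = -232/-1.88 = 123, and then N2* = 470 - 1.8·123 = 248.

N1* ≈ 123, N2* ≈ 248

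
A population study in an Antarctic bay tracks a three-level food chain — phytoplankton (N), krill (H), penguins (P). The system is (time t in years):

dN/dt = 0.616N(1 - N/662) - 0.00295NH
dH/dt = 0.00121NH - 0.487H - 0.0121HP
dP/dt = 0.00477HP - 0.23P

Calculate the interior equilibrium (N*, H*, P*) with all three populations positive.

From dP/dt = 0: 0.00477H* = 0.23, so H* = 48.2.
From dN/dt = 0: 0.616(1 - N*/662) = 0.00295·48.2, giving N* = 662·(1 - 0.231) = 509.
From dH/dt = 0: 0.00121·509 - 0.487 = 0.0121P*, so P* = 0.129/0.0121 = 10.7.

N* ≈ 509, H* ≈ 48.2, P* ≈ 10.7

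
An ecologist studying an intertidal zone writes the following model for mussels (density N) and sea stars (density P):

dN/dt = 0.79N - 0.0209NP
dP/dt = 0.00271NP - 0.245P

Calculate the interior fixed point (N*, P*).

N* ≈ 90.4, P* ≈ 37.8

Set dP/dt = 0 with P > 0: 0.00271N - 0.245 = 0, so N* = 0.245/0.00271 = 90.4.
Set dN/dt = 0 with N > 0: 0.79 - 0.0209P = 0, so P* = 0.79/0.0209 = 37.8.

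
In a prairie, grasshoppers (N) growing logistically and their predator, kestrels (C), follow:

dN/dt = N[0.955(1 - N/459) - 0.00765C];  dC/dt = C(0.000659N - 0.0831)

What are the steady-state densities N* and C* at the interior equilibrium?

N* ≈ 126, C* ≈ 90.5

From dC/dt = 0 with C > 0: 0.000659N* = 0.0831, so N* = 126.
Substitute into dN/dt = 0: 0.955(1 - 126/459) = 0.00765C*.
The bracket is 0.725, giving C* = 0.693/0.00765 = 90.5.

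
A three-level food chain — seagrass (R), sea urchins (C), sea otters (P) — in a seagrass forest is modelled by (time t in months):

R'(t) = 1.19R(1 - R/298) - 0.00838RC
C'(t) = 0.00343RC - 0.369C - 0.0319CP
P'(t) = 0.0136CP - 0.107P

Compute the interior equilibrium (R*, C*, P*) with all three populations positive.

From dP/dt = 0: 0.0136C* = 0.107, so C* = 7.87.
From dR/dt = 0: 1.19(1 - R*/298) = 0.00838·7.87, giving R* = 298·(1 - 0.0554) = 281.
From dC/dt = 0: 0.00343·281 - 0.369 = 0.0319P*, so P* = 0.597/0.0319 = 18.7.

R* ≈ 281, C* ≈ 7.87, P* ≈ 18.7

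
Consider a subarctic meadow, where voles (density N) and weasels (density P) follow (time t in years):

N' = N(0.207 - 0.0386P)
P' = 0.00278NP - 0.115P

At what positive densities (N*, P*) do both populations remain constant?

N* ≈ 41.4, P* ≈ 5.36

Set dP/dt = 0 with P > 0: 0.00278N - 0.115 = 0, so N* = 0.115/0.00278 = 41.4.
Set dN/dt = 0 with N > 0: 0.207 - 0.0386P = 0, so P* = 0.207/0.0386 = 5.36.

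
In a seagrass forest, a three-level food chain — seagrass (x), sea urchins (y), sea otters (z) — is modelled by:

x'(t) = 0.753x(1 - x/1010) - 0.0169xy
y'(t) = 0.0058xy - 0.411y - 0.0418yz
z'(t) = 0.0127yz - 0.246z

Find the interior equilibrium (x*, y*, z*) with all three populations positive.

x* ≈ 571, y* ≈ 19.4, z* ≈ 69.4

From dz/dt = 0: 0.0127y* = 0.246, so y* = 19.4.
From dx/dt = 0: 0.753(1 - x*/1010) = 0.0169·19.4, giving x* = 1010·(1 - 0.435) = 571.
From dy/dt = 0: 0.0058·571 - 0.411 = 0.0418z*, so z* = 2.9/0.0418 = 69.4.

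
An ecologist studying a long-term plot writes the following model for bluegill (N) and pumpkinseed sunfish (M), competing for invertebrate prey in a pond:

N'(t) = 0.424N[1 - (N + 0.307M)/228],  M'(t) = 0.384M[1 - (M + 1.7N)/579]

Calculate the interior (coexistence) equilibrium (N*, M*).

N* ≈ 105, M* ≈ 400

Setting both brackets to zero gives the nullclines N + 0.307M = 228 and 1.7N + M = 579.
Substituting M = 579 - 1.7N into the first: N(1 - 0.307·1.7) = 228 - 0.307·579.
So N* = 50.2/0.478 = 105, and then M* = 579 - 1.7·105 = 400.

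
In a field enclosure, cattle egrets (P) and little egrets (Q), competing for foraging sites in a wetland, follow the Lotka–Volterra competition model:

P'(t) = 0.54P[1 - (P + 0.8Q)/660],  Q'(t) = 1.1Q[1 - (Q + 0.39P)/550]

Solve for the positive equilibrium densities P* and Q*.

Setting both brackets to zero gives the nullclines P + 0.8Q = 660 and 0.39P + Q = 550.
Substituting Q = 550 - 0.39P into the first: P(1 - 0.8·0.39) = 660 - 0.8·550.
So P* = 220/0.688 = 320, and then Q* = 550 - 0.39·320 = 425.

P* ≈ 320, Q* ≈ 425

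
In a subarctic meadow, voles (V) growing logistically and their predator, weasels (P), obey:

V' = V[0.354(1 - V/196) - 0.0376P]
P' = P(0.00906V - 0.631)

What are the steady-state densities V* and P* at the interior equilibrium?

From dP/dt = 0 with P > 0: 0.00906V* = 0.631, so V* = 69.6.
Substitute into dV/dt = 0: 0.354(1 - 69.6/196) = 0.0376P*.
The bracket is 0.645, giving P* = 0.228/0.0376 = 6.07.

V* ≈ 69.6, P* ≈ 6.07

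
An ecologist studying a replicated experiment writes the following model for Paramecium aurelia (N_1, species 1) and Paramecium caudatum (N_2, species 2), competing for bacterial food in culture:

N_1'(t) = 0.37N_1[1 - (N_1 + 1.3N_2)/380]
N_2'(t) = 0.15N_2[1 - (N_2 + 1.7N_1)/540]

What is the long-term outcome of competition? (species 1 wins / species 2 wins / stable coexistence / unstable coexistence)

Compare the nullcline intercepts: K1/α12 = 380/1.3 = 292 < K2 = 540; K2/α21 = 540/1.7 = 318 < K1 = 380.
Since both are reversed, neither can invade when rare; the interior point is a saddle.

unstable coexistence (outcome depends on initial conditions)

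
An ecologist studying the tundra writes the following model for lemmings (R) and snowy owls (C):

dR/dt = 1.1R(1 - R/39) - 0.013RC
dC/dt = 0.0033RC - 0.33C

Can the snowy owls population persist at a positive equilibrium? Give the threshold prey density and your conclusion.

The predator equation gives dC/dt > 0 only when R > 0.33/0.0033 = 100.
Without the predator, R → K = 39. Since 39 < 100, the predator cannot invade.

Threshold R = 100; K < 100, so no, the predator goes extinct.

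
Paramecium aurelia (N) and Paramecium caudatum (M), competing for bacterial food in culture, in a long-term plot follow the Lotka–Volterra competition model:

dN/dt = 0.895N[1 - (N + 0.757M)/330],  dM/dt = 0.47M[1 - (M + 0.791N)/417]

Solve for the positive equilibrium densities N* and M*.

N* ≈ 35.7, M* ≈ 389

Setting both brackets to zero gives the nullclines N + 0.757M = 330 and 0.791N + M = 417.
Substituting M = 417 - 0.791N into the first: N(1 - 0.757·0.791) = 330 - 0.757·417.
So N* = 14.3/0.401 = 35.7, and then M* = 417 - 0.791·35.7 = 389.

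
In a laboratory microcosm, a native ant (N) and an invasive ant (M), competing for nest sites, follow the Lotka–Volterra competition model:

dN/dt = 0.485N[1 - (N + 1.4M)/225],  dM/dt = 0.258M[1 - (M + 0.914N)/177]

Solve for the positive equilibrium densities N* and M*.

Setting both brackets to zero gives the nullclines N + 1.4M = 225 and 0.914N + M = 177.
Substituting M = 177 - 0.914N into the first: N(1 - 1.4·0.914) = 225 - 1.4·177.
So N* = -22.8/-0.28 = 81.5, and then M* = 177 - 0.914·81.5 = 102.

N* ≈ 81.5, M* ≈ 102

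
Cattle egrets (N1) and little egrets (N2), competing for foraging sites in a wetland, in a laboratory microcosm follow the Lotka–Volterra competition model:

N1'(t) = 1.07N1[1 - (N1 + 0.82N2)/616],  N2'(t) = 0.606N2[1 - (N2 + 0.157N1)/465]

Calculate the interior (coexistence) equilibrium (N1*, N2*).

Setting both brackets to zero gives the nullclines N1 + 0.82N2 = 616 and 0.157N1 + N2 = 465.
Substituting N2 = 465 - 0.157N1 into the first: N1(1 - 0.82·0.157) = 616 - 0.82·465.
So N1* = 235/0.871 = 269, and then N2* = 465 - 0.157·269 = 423.

N1* ≈ 269, N2* ≈ 423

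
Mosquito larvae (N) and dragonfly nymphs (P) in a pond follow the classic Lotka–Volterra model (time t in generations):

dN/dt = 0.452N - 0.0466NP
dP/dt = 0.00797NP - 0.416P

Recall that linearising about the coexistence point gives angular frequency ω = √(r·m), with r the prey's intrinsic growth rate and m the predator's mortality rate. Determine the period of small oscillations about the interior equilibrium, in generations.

Here r = 0.452 and m = 0.416, so r·m = 0.188.
ω = √0.188 = 0.434 per generation, hence T = 2π/ω ≈ 14.5 generations.

T ≈ 14.5 generations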